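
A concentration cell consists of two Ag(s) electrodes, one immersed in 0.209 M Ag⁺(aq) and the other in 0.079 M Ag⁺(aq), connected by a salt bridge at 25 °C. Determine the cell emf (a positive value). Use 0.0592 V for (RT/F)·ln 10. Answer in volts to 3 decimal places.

For a concentration cell E°cell = 0, since both electrodes use the same couple.
The compartment with the higher Ag⁺(aq) concentration (0.209 M) acts as the cathode; ions are reduced there and produced at the dilute (0.079 M) anode.
With n = 1, Ecell = −(0.0592/1)·log([dilute]/[conc]) = −(0.0592/1)·log(0.079/0.209) = +0.025 V.

0.025 V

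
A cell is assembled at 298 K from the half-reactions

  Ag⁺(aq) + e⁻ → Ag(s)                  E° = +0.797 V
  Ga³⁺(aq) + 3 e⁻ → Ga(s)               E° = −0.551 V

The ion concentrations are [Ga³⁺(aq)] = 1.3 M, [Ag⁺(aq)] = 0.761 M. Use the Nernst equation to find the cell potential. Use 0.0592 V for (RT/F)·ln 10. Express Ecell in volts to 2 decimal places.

Ag⁺/Ag is reduced (cathode, E° = +0.797 V) and Ga³⁺/Ga is oxidized (anode).
E°cell = E°cat − E°an = +0.797 − (−0.551) = +1.348 V; n = 3.
Balancing gives 3 Ag⁺(aq) + Ga(s) → 3 Ag(s) + Ga³⁺(aq); hence Q = [Ga³⁺(aq)] / [Ag⁺(aq)]^3 = 2.95 (log Q = 0.470).
Applying E = E° − (RT ln10/nF)·log Q gives +1.348 − (0.0592/3)(0.470) = +1.34 V.

+1.34 V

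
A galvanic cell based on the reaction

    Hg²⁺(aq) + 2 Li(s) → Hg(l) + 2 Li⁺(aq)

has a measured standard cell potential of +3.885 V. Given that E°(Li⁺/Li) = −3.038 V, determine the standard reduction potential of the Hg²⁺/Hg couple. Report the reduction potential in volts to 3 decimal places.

+0.847 V

In the reaction as written the Hg²⁺/Hg couple is reduced (cathode) and Li⁺/Li is oxidized (anode), so E°cell = E°(Hg²⁺/Hg) − E°(Li⁺/Li).
E°(Hg²⁺/Hg) = E°cell + E°(anode) = +3.885 + (−3.038) = +0.847 V.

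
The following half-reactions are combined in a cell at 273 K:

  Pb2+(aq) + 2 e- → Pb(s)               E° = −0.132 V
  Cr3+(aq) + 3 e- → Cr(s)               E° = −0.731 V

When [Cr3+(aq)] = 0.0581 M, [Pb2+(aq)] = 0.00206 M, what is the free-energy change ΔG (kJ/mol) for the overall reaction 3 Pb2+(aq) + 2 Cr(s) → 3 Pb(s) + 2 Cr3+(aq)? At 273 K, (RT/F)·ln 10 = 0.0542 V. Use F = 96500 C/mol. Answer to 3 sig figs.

The standard cell potential is −0.132 − (−0.731) = +0.599 V, with n = 6 electrons in the balanced equation.
Q = [Cr3+(aq)]^2 / [Pb2+(aq)]^3 = 3.86×10^5, so log Q = 5.587 and E = +0.599 − (0.0542/6)(5.587) = +0.5485 V.
Finally ΔG = −nFE = −(6)(96500 C/mol)(+0.5485 V) = −318 kJ/mol.

−318 kJ/mol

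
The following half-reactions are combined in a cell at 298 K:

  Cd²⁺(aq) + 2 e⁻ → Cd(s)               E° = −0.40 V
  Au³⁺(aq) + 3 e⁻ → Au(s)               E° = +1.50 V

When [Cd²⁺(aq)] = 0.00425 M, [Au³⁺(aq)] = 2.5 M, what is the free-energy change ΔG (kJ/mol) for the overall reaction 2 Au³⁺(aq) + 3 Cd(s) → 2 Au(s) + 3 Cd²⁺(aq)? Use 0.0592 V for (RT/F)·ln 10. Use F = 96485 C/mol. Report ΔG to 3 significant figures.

E°cell = +1.50 − (−0.40) = +1.90 V; the balanced reaction transfers n = 6 electrons.
Q = [Cd²⁺(aq)]^3 / [Au³⁺(aq)]^2 = 1.23×10^−8, so log Q = −7.911 and E = +1.90 − (0.0592/6)(−7.911) = +1.9781 V.
ΔG = −nFE = −(6)(96485)(+1.9781) J/mol = −1150 kJ/mol.

−1150 kJ/mol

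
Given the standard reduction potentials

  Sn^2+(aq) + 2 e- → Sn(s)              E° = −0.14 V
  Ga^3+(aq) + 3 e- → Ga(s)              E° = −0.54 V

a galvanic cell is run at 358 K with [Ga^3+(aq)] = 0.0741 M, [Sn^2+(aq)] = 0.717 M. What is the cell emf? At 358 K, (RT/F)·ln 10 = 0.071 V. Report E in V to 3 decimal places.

+0.422 V

Since E°(Sn²⁺/Sn) > E°(Ga³⁺/Ga), Sn²⁺/Sn serves as the cathode.
The standard potential is −0.14 − (−0.54) = +0.40 V and the balanced reaction transfers n = 6 electrons.
For the overall reaction 3 Sn^2+(aq) + 2 Ga(s) → 3 Sn(s) + 2 Ga^3+(aq), Q = [Ga^3+(aq)]^2 / [Sn^2+(aq)]^3 = 0.0149, giving log Q = −1.827.
E = E° − (0.071/n)·log Q = +0.40 − (0.071/6)(−1.827) = +0.422 V.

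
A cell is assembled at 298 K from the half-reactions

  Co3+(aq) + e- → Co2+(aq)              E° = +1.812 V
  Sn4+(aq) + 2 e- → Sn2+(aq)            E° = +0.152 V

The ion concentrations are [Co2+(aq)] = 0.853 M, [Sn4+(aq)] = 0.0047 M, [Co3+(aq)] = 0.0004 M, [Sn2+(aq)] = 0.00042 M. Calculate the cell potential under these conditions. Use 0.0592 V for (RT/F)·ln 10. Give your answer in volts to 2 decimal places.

+1.43 V

Since E°(Co³⁺/Co²⁺) > E°(Sn⁴⁺/Sn²⁺), Co³⁺/Co²⁺ serves as the cathode.
E°cell = +1.812 − (+0.152) = +1.660 V, with n = 2 electrons transferred.
For the overall reaction 2 Co3+(aq) + Sn2+(aq) → 2 Co2+(aq) + Sn4+(aq), Q = ([Co2+(aq)]^2·[Sn4+(aq)]) / ([Co3+(aq)]^2·[Sn2+(aq)]) = 5.09×10^7, giving log Q = 7.707.
By the Nernst equation, E = +1.660 − (0.0592/2)·(7.707) = +1.43 V.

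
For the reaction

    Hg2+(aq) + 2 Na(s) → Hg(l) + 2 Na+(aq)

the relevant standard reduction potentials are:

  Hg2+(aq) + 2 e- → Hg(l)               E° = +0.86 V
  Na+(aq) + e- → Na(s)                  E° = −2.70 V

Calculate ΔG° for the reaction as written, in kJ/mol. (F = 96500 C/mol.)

−687 kJ/mol

In the reaction as written Hg2+(aq) is reduced, so the Hg²⁺/Hg couple is the cathode and Na⁺/Na is the anode.
E°cell = +0.86 − (−2.70) = +3.56 V; balancing electrons gives n = 2.
ΔG° = −nFE°cell = −(2)(96500)(+3.56) J/mol = −687 kJ/mol.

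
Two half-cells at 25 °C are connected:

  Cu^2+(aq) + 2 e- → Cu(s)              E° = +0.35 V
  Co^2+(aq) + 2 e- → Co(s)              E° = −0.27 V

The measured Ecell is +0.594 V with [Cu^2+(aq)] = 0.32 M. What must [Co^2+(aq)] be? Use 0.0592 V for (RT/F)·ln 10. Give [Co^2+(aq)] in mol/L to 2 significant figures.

Cu²⁺/Cu is the cathode (higher E°); E°cell = +0.35 − (−0.27) = +0.62 V with n = 2.
Since E = E° − (0.0592/n)·log Q, log Q = n(E° − E)/0.0592 = 0.878.
Balancing electrons gives Cu^2+(aq) + Co(s) → Cu(s) + Co^2+(aq); thus Q = [Co^2+(aq)] / [Cu^2+(aq)].
Solving for the unknown gives log [Co^2+(aq)] = 0.383, so [Co^2+(aq)] ≈ 2.4 M.

2.4 M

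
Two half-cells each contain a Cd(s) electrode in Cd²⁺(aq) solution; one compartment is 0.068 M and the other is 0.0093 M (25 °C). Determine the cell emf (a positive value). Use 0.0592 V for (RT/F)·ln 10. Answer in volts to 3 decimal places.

For a concentration cell E°cell = 0, since both electrodes use the same couple.
The compartment with the higher Cd²⁺(aq) concentration (0.068 M) acts as the cathode; ions are reduced there and produced at the dilute (0.0093 M) anode.
With n = 2, Ecell = −(0.0592/2)·log([dilute]/[conc]) = −(0.0592/2)·log(0.0093/0.068) = +0.026 V.

0.026 V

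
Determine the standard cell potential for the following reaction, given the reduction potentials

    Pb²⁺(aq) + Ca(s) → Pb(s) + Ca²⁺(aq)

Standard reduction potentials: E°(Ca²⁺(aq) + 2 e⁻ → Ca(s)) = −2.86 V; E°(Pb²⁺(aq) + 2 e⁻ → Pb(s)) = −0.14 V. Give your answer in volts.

+2.72 V

Pb²⁺(aq) gains electrons, so the Pb²⁺/Pb couple is the cathode; the Ca²⁺/Ca couple is the anode.
E°cell = E°(cathode) − E°(anode) = −0.14 − (−2.86) = +2.72 V.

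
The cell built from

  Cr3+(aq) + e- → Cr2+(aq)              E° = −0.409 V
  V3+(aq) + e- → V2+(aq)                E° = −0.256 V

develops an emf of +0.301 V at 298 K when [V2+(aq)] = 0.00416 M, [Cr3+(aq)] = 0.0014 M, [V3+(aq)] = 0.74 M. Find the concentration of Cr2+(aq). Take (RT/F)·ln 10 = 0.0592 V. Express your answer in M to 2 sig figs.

With V³⁺/V²⁺ at the cathode and Cr³⁺/Cr²⁺ at the anode, E°cell = −0.256 − (−0.409) = +0.153 V (n = 1).
Rearranging E = E° − (0.0592/n)·log Q gives log Q = 1(+0.153 − (+0.301))/0.0592 = −2.500.
For V3+(aq) + Cr2+(aq) → V2+(aq) + Cr3+(aq), the reaction quotient is Q = ([V2+(aq)]·[Cr3+(aq)]) / ([V3+(aq)]·[Cr2+(aq)]).
Isolating [Cr2+(aq)] in Q = 10^{−2.500} yields log [Cr2+(aq)] = −2.604, i.e. 0.0025 M.

0.0025 M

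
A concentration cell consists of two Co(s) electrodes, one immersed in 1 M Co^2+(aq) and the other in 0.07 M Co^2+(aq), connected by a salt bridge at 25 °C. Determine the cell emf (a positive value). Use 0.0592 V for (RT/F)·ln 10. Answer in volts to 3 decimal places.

0.034 V

For a concentration cell E°cell = 0, since both electrodes use the same couple.
The compartment with the higher Co^2+(aq) concentration (1 M) acts as the cathode; ions are reduced there and produced at the dilute (0.07 M) anode.
With n = 2, Ecell = −(0.0592/2)·log([dilute]/[conc]) = −(0.0592/2)·log(0.07/1) = +0.034 V.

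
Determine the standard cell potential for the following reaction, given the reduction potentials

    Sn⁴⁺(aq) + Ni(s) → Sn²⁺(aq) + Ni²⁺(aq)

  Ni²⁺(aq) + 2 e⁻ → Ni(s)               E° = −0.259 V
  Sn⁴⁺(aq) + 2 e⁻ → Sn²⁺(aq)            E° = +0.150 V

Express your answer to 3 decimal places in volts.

Sn⁴⁺(aq) gains electrons, so the Sn⁴⁺/Sn²⁺ couple is the cathode; the Ni²⁺/Ni couple is the anode.
E°cell = E°(cathode) − E°(anode) = +0.150 − (−0.259) = +0.409 V.

+0.409 V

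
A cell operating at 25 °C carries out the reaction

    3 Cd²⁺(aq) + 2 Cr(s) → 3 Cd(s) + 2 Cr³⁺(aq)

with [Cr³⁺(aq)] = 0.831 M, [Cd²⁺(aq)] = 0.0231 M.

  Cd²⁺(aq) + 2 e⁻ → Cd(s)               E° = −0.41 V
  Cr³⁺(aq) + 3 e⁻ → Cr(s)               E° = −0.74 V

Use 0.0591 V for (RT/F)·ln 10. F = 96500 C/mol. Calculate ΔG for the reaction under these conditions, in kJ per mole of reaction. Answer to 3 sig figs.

−164 kJ/mol

With Cd²⁺/Cd reduced at the cathode, E°cell = −0.41 − (−0.74) = +0.33 V and n = 6.
Here Q = [Cr³⁺(aq)]^2 / [Cd²⁺(aq)]^3 = 5.6×10^4 (log Q = 4.748), giving E = +0.33 − (0.0591/6)·(4.748) = +0.2832 V.
ΔG = −nFE = −(6)(96500)(+0.2832) J/mol = −164 kJ/mol.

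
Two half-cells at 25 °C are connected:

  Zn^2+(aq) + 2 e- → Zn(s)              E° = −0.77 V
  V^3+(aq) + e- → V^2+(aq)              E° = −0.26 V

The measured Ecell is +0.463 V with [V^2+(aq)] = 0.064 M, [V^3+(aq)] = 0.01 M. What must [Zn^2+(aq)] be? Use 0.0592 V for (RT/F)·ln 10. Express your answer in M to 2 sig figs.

0.95 M

V³⁺/V²⁺ is the cathode (higher E°); E°cell = −0.26 − (−0.77) = +0.51 V with n = 2.
From the Nernst equation, log Q = n(E° − E)/0.0592 = 2·(+0.51 − (+0.463))/0.0592 = 1.588.
The balanced reaction is 2 V^3+(aq) + Zn(s) → 2 V^2+(aq) + Zn^2+(aq), so Q = ([V^2+(aq)]^2·[Zn^2+(aq)]) / [V^3+(aq)]^2.
Isolating [Zn^2+(aq)] in Q = 10^{1.588} yields log [Zn^2+(aq)] = −0.024, i.e. 0.95 M.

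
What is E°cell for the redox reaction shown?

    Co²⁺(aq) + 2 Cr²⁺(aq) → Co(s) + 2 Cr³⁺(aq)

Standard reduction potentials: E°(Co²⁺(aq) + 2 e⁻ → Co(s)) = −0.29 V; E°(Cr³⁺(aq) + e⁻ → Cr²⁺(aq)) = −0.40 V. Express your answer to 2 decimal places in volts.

+0.11 V

Co²⁺(aq) gains electrons, so the Co²⁺/Co couple is the cathode; the Cr³⁺/Cr²⁺ couple is the anode.
E°cell = E°(cathode) − E°(anode) = −0.29 − (−0.40) = +0.11 V.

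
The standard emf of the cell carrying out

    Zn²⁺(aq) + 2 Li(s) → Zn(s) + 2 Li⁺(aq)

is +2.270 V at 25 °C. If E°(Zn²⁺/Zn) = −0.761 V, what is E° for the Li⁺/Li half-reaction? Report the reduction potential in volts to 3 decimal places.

−3.031 V

In the reaction as written the Zn²⁺/Zn couple is reduced (cathode) and Li⁺/Li is oxidized (anode), so E°cell = E°(Zn²⁺/Zn) − E°(Li⁺/Li).
E°(Li⁺/Li) = E°(cathode) − E°cell = −0.761 − (+2.270) = −3.031 V.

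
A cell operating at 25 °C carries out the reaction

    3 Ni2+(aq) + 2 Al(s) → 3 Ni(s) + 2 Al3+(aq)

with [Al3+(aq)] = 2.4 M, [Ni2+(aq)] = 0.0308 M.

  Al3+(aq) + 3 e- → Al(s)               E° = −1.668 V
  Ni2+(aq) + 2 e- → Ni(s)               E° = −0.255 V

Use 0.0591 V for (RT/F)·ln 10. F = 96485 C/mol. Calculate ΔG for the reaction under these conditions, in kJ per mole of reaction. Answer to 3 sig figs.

E°cell = −0.255 − (−1.668) = +1.413 V; the balanced reaction transfers n = 6 electrons.
Here Q = [Al3+(aq)]^2 / [Ni2+(aq)]^3 = 1.97×10^5 (log Q = 5.295), giving E = +1.413 − (0.0591/6)·(5.295) = +1.3608 V.
Finally ΔG = −nFE = −(6)(96485 C/mol)(+1.3608 V) = −788 kJ/mol.

−788 kJ/mol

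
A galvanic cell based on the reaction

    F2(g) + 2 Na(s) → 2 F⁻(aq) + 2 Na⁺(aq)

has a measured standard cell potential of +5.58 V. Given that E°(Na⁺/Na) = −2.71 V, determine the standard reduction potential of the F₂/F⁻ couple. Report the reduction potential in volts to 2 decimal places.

In the reaction as written the F₂/F⁻ couple is reduced (cathode) and Na⁺/Na is oxidized (anode), so E°cell = E°(F₂/F⁻) − E°(Na⁺/Na).
E°(F₂/F⁻) = E°cell + E°(anode) = +5.58 + (−2.71) = +2.87 V.

+2.87 V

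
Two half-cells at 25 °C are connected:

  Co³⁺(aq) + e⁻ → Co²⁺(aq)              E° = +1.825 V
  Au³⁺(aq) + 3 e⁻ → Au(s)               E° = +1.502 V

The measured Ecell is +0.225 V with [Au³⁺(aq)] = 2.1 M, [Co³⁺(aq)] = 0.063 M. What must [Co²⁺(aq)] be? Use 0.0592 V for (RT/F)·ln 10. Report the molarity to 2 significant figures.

The Co³⁺/Co²⁺ couple has the larger reduction potential, so it is the cathode: E°cell = +1.825 − (+1.502) = +0.323 V and n = 3.
Since E = E° − (0.0592/n)·log Q, log Q = n(E° − E)/0.0592 = 4.966.
For 3 Co³⁺(aq) + Au(s) → 3 Co²⁺(aq) + Au³⁺(aq), the reaction quotient is Q = ([Co²⁺(aq)]^3·[Au³⁺(aq)]) / [Co³⁺(aq)]^3.
Isolating [Co²⁺(aq)] in Q = 10^{4.966} yields log [Co²⁺(aq)] = 0.347, i.e. 2.2 M.

2.2 M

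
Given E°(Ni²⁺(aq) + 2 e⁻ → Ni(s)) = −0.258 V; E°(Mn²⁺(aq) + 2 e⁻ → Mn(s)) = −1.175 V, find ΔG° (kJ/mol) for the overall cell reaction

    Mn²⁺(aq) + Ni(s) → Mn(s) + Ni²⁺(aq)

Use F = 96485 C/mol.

In the reaction as written Mn²⁺(aq) is reduced, so the Mn²⁺/Mn couple is the cathode and Ni²⁺/Ni is the anode.
E°cell = −1.175 − (−0.258) = −0.917 V; balancing electrons gives n = 2.
ΔG° = −nFE°cell = −(2)(96485)(−0.917) J/mol = +177 kJ/mol.

+177 kJ/mol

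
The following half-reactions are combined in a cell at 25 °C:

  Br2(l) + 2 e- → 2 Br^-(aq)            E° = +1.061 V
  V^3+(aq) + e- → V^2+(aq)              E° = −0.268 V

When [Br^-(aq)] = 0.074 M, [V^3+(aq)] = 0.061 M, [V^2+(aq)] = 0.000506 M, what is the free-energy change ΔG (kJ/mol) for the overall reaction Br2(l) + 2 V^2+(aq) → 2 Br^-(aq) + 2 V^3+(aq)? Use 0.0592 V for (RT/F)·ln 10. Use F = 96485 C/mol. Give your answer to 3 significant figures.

−246 kJ/mol

The standard cell potential is +1.061 − (−0.268) = +1.329 V, with n = 2 electrons in the balanced equation.
The reaction quotient is ([Br^-(aq)]^2·[V^3+(aq)]^2) / [V^2+(aq)]^2 = 79.6; by Nernst, E = +1.329 − (0.0592/2)(1.901) = +1.2727 V.
ΔG = −nFE = −(2)(96485)(+1.2727) J/mol = −246 kJ/mol.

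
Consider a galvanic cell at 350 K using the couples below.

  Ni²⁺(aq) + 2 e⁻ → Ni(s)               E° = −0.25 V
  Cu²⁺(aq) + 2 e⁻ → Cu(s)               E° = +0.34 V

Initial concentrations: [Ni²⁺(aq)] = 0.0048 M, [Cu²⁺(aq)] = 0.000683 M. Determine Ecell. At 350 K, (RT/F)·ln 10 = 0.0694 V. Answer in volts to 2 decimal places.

+0.56 V

The Cu²⁺/Cu couple has the more positive E°, so it is the cathode; Ni²⁺/Ni is the anode.
E°cell = +0.34 − (−0.25) = +0.59 V, with n = 2 electrons transferred.
Balancing gives Cu²⁺(aq) + Ni(s) → Cu(s) + Ni²⁺(aq); hence Q = [Ni²⁺(aq)] / [Cu²⁺(aq)] = 7.03 (log Q = 0.847).
Applying E = E° − (RT ln10/nF)·log Q gives +0.59 − (0.0694/2)(0.847) = +0.56 V.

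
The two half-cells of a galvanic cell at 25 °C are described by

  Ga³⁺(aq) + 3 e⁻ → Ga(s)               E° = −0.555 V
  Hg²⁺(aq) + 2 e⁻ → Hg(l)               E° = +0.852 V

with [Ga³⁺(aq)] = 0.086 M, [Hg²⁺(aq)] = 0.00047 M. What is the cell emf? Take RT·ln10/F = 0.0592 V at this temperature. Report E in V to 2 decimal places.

+1.33 V

Hg²⁺/Hg is reduced (cathode, E° = +0.852 V) and Ga³⁺/Ga is oxidized (anode).
E°cell = E°cat − E°an = +0.852 − (−0.555) = +1.407 V; n = 6.
For the overall reaction 3 Hg²⁺(aq) + 2 Ga(s) → 3 Hg(l) + 2 Ga³⁺(aq), Q = [Ga³⁺(aq)]^2 / [Hg²⁺(aq)]^3 = 7.12×10^7, giving log Q = 7.853.
By the Nernst equation, E = +1.407 − (0.0592/6)·(7.853) = +1.33 V.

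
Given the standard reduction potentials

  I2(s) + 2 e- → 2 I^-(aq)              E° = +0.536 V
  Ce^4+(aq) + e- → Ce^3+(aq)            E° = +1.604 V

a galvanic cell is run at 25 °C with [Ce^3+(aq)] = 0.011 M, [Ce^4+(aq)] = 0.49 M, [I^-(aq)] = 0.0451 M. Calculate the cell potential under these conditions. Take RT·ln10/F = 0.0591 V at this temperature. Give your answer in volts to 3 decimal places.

+1.086 V

The Ce⁴⁺/Ce³⁺ couple has the more positive E°, so it is the cathode; I₂/I⁻ is the anode.
E°cell = +1.604 − (+0.536) = +1.068 V, with n = 2 electrons transferred.
Balancing gives 2 Ce^4+(aq) + 2 I^-(aq) → 2 Ce^3+(aq) + I2(s); hence Q = [Ce^3+(aq)]^2 / ([Ce^4+(aq)]^2·[I^-(aq)]^2) = 0.248 (log Q = −0.606).
E = E° − (0.0591/n)·log Q = +1.068 − (0.0591/2)(−0.606) = +1.086 V.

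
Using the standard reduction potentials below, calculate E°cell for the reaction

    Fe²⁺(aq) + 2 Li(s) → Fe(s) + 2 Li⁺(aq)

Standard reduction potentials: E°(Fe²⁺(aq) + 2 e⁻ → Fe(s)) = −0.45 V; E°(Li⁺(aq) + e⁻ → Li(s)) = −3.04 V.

+2.59 V

Fe²⁺(aq) gains electrons, so the Fe²⁺/Fe couple is the cathode; the Li⁺/Li couple is the anode.
E°cell = E°(cathode) − E°(anode) = −0.45 − (−3.04) = +2.59 V.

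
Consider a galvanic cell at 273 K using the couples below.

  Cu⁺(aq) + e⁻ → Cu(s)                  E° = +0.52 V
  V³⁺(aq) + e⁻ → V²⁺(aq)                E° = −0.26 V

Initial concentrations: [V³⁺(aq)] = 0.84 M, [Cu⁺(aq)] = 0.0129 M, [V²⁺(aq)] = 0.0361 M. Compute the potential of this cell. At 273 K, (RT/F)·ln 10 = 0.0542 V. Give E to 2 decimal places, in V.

+0.60 V

The Cu⁺/Cu couple has the more positive E°, so it is the cathode; V³⁺/V²⁺ is the anode.
E°cell = +0.52 − (−0.26) = +0.78 V, with n = 1 electron transferred.
For the overall reaction Cu⁺(aq) + V²⁺(aq) → Cu(s) + V³⁺(aq), Q = [V³⁺(aq)] / ([Cu⁺(aq)]·[V²⁺(aq)]) = 1.8×10^3, giving log Q = 3.256.
Applying E = E° − (RT ln10/nF)·log Q gives +0.78 − (0.0542/1)(3.256) = +0.60 V.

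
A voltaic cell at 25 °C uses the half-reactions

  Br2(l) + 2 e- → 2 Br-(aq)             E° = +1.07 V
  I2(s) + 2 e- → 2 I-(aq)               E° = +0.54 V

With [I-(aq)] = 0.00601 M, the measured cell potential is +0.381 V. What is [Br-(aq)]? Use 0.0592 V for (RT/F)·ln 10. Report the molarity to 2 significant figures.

The Br₂/Br⁻ couple has the larger reduction potential, so it is the cathode: E°cell = +1.07 − (+0.54) = +0.53 V and n = 2.
Since E = E° − (0.0592/n)·log Q, log Q = n(E° − E)/0.0592 = 5.034.
For Br2(l) + 2 I-(aq) → 2 Br-(aq) + I2(s), the reaction quotient is Q = [Br-(aq)]^2 / [I-(aq)]^2.
Isolating [Br-(aq)] in Q = 10^{5.034} yields log [Br-(aq)] = 0.296, i.e. 2.0 M.

2.0 M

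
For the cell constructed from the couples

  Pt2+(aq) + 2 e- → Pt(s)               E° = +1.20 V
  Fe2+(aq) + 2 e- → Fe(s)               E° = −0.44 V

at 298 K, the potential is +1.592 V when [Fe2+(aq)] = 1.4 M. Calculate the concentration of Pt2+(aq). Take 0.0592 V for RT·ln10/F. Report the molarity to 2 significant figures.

0.033 M

Pt²⁺/Pt is the cathode (higher E°); E°cell = +1.20 − (−0.44) = +1.64 V with n = 2.
Rearranging E = E° − (0.0592/n)·log Q gives log Q = 2(+1.64 − (+1.592))/0.0592 = 1.622.
The balanced reaction is Pt2+(aq) + Fe(s) → Pt(s) + Fe2+(aq), so Q = [Fe2+(aq)] / [Pt2+(aq)].
Isolating [Pt2+(aq)] in Q = 10^{1.622} yields log [Pt2+(aq)] = −1.476, i.e. 0.033 M.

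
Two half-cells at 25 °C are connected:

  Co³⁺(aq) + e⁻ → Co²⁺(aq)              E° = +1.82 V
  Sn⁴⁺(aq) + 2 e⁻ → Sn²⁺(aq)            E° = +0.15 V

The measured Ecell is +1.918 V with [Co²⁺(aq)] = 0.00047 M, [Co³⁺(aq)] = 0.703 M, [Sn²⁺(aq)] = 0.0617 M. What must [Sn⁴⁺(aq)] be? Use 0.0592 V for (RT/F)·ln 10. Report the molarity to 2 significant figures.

0.00058 M

The Co³⁺/Co²⁺ couple has the larger reduction potential, so it is the cathode: E°cell = +1.82 − (+0.15) = +1.67 V and n = 2.
Since E = E° − (0.0592/n)·log Q, log Q = n(E° − E)/0.0592 = −8.378.
Balancing electrons gives 2 Co³⁺(aq) + Sn²⁺(aq) → 2 Co²⁺(aq) + Sn⁴⁺(aq); thus Q = ([Co²⁺(aq)]^2·[Sn⁴⁺(aq)]) / ([Co³⁺(aq)]^2·[Sn²⁺(aq)]).
Isolating [Sn⁴⁺(aq)] in Q = 10^{−8.378} yields log [Sn⁴⁺(aq)] = −3.238, i.e. 0.00058 M.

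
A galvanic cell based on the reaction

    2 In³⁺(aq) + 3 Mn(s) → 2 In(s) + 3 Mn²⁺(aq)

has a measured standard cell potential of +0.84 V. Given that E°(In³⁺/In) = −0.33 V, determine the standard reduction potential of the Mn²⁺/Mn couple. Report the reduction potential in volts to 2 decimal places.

In the reaction as written the In³⁺/In couple is reduced (cathode) and Mn²⁺/Mn is oxidized (anode), so E°cell = E°(In³⁺/In) − E°(Mn²⁺/Mn).
E°(Mn²⁺/Mn) = E°(cathode) − E°cell = −0.33 − (+0.84) = −1.17 V.

−1.17 V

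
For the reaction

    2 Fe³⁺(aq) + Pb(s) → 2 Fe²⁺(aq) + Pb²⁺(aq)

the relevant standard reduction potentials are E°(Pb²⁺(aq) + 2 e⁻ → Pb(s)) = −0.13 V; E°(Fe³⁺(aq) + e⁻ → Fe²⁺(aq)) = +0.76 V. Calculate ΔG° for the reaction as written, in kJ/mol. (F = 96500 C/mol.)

In the reaction as written Fe³⁺(aq) is reduced, so the Fe³⁺/Fe²⁺ couple is the cathode and Pb²⁺/Pb is the anode.
E°cell = +0.76 − (−0.13) = +0.89 V; balancing electrons gives n = 2.
ΔG° = −nFE°cell = −(2)(96500)(+0.89) J/mol = −172 kJ/mol.

−172 kJ/mol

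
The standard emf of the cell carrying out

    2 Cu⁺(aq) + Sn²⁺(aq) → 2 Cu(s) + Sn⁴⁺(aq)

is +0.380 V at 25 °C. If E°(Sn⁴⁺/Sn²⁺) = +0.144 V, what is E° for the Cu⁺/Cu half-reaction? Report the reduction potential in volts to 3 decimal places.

In the reaction as written the Cu⁺/Cu couple is reduced (cathode) and Sn⁴⁺/Sn²⁺ is oxidized (anode), so E°cell = E°(Cu⁺/Cu) − E°(Sn⁴⁺/Sn²⁺).
E°(Cu⁺/Cu) = E°cell + E°(anode) = +0.380 + (+0.144) = +0.524 V.

+0.524 V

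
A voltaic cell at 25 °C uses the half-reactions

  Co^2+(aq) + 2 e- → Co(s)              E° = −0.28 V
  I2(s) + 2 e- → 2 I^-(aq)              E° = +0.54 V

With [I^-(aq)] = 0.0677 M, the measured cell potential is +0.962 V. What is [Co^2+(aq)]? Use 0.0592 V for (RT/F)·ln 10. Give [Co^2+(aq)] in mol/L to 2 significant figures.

0.0035 M

With I₂/I⁻ at the cathode and Co²⁺/Co at the anode, E°cell = +0.54 − (−0.28) = +0.82 V (n = 2).
From the Nernst equation, log Q = n(E° − E)/0.0592 = 2·(+0.82 − (+0.962))/0.0592 = −4.797.
The balanced reaction is I2(s) + Co(s) → 2 I^-(aq) + Co^2+(aq), so Q = [I^-(aq)]^2·[Co^2+(aq)].
Substituting the known concentrations and solving, log [Co^2+(aq)] = −2.458 and [Co^2+(aq)] = 0.0035 M.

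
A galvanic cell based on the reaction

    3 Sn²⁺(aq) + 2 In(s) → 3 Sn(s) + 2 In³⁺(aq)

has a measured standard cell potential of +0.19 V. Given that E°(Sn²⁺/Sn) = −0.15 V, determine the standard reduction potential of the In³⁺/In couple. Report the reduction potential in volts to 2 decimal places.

In the reaction as written the Sn²⁺/Sn couple is reduced (cathode) and In³⁺/In is oxidized (anode), so E°cell = E°(Sn²⁺/Sn) − E°(In³⁺/In).
E°(In³⁺/In) = E°(cathode) − E°cell = −0.15 − (+0.19) = −0.34 V.

−0.34 V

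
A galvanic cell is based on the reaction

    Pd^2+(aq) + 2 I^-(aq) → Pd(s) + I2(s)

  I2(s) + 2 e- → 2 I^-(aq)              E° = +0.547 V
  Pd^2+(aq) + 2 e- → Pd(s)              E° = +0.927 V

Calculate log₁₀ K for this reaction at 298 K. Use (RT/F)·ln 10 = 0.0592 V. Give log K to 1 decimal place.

The Pd²⁺/Pd couple is reduced (cathode); E°cell = +0.927 − (+0.547) = +0.380 V with n = 2.
At equilibrium E = 0, so log K = nE°cell / 0.0592 = (2)(+0.380) / 0.0592 = 12.8.

log K = 12.8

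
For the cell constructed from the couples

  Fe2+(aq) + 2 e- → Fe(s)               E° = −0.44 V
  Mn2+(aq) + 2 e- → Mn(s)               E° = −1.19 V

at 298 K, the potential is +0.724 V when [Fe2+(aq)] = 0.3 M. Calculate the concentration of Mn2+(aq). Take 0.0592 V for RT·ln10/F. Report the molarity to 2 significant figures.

2.3 M

Fe²⁺/Fe is the cathode (higher E°); E°cell = −0.44 − (−1.19) = +0.75 V with n = 2.
From the Nernst equation, log Q = n(E° − E)/0.0592 = 2·(+0.75 − (+0.724))/0.0592 = 0.878.
Balancing electrons gives Fe2+(aq) + Mn(s) → Fe(s) + Mn2+(aq); thus Q = [Mn2+(aq)] / [Fe2+(aq)].
Isolating [Mn2+(aq)] in Q = 10^{0.878} yields log [Mn2+(aq)] = 0.355, i.e. 2.3 M.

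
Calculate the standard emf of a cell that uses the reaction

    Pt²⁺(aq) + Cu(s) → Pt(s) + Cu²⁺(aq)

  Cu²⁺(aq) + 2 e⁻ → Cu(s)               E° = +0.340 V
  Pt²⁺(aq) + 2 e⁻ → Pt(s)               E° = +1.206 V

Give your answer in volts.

Pt²⁺(aq) gains electrons, so the Pt²⁺/Pt couple is the cathode; the Cu²⁺/Cu couple is the anode.
E°cell = E°(cathode) − E°(anode) = +1.206 − (+0.340) = +0.866 V.

+0.866 V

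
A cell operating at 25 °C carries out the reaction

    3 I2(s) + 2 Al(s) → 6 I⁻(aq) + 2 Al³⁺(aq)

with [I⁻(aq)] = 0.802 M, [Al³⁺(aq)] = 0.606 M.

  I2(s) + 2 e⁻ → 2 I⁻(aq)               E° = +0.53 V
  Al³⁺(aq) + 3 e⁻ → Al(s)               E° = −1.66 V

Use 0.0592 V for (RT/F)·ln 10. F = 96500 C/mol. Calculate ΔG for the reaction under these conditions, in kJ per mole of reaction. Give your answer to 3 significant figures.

−1270 kJ/mol

The standard cell potential is +0.53 − (−1.66) = +2.19 V, with n = 6 electrons in the balanced equation.
Q = [I⁻(aq)]^6·[Al³⁺(aq)]^2 = 0.0977, so log Q = −1.010 and E = +2.19 − (0.0592/6)(−1.010) = +2.2000 V.
Then ΔG = −nFE = −6 × 96500 × +2.2000 J/mol = −1270 kJ/mol.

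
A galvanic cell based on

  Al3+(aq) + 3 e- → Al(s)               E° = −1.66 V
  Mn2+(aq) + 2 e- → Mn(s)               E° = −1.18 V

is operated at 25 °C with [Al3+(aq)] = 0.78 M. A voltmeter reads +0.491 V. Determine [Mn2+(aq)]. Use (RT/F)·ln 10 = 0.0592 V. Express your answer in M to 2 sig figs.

2.0 M

With Mn²⁺/Mn at the cathode and Al³⁺/Al at the anode, E°cell = −1.18 − (−1.66) = +0.48 V (n = 6).
Rearranging E = E° − (0.0592/n)·log Q gives log Q = 6(+0.48 − (+0.491))/0.0592 = −1.115.
For 3 Mn2+(aq) + 2 Al(s) → 3 Mn(s) + 2 Al3+(aq), the reaction quotient is Q = [Al3+(aq)]^2 / [Mn2+(aq)]^3.
Isolating [Mn2+(aq)] in Q = 10^{−1.115} yields log [Mn2+(aq)] = 0.300, i.e. 2.0 M.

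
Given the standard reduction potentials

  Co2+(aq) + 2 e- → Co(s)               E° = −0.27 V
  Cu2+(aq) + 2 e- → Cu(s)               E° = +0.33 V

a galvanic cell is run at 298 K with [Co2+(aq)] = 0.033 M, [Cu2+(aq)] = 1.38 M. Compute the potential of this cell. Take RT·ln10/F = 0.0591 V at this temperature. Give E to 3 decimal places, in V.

+0.648 V

The Cu²⁺/Cu couple has the more positive E°, so it is the cathode; Co²⁺/Co is the anode.
The standard potential is +0.33 − (−0.27) = +0.60 V and the balanced reaction transfers n = 2 electrons.
For the overall reaction Cu2+(aq) + Co(s) → Cu(s) + Co2+(aq), Q = [Co2+(aq)] / [Cu2+(aq)] = 0.0239, giving log Q = −1.621.
E = E° − (0.0591/n)·log Q = +0.60 − (0.0591/2)(−1.621) = +0.648 V.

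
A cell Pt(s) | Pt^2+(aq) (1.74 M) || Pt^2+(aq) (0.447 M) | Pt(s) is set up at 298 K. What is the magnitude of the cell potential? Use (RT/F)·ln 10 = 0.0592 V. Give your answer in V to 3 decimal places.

0.017 V

For a concentration cell E°cell = 0, since both electrodes use the same couple.
The compartment with the higher Pt^2+(aq) concentration (1.74 M) acts as the cathode; ions are reduced there and produced at the dilute (0.447 M) anode.
With n = 2, Ecell = −(0.0592/2)·log([dilute]/[conc]) = −(0.0592/2)·log(0.447/1.74) = +0.017 V.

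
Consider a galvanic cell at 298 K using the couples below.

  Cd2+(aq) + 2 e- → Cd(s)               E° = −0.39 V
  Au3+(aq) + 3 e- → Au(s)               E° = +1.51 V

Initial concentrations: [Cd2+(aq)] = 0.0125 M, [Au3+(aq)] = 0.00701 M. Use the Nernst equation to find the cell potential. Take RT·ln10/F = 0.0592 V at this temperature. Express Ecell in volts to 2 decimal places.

The Au³⁺/Au couple has the more positive E°, so it is the cathode; Cd²⁺/Cd is the anode.
E°cell = E°cat − E°an = +1.51 − (−0.39) = +1.90 V; n = 6.
The balanced reaction is 2 Au3+(aq) + 3 Cd(s) → 2 Au(s) + 3 Cd2+(aq), so Q = [Cd2+(aq)]^3 / [Au3+(aq)]^2 = 0.0397 and log Q = −1.401.
Applying E = E° − (RT ln10/nF)·log Q gives +1.90 − (0.0592/6)(−1.401) = +1.91 V.

+1.91 V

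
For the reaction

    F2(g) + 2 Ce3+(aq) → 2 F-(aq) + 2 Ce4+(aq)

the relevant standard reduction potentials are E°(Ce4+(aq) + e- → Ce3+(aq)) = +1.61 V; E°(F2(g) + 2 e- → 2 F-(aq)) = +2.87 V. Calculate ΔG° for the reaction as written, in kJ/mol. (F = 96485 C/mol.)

In the reaction as written F2(g) is reduced, so the F₂/F⁻ couple is the cathode and Ce⁴⁺/Ce³⁺ is the anode.
E°cell = +2.87 − (+1.61) = +1.26 V; balancing electrons gives n = 2.
ΔG° = −nFE°cell = −(2)(96485)(+1.26) J/mol = −243 kJ/mol.

−243 kJ/mol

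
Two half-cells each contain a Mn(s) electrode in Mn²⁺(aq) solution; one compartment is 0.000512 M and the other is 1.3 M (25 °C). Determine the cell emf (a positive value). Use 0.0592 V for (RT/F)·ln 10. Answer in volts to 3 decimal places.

0.101 V

For a concentration cell E°cell = 0, since both electrodes use the same couple.
The compartment with the higher Mn²⁺(aq) concentration (1.3 M) acts as the cathode; ions are reduced there and produced at the dilute (0.000512 M) anode.
With n = 2, Ecell = −(0.0592/2)·log([dilute]/[conc]) = −(0.0592/2)·log(0.000512/1.3) = +0.101 V.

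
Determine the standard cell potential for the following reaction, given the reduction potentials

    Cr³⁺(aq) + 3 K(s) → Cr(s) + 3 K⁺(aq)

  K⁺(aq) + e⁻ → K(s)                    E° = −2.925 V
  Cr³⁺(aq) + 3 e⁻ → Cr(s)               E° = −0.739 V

+2.186 V

Cr³⁺(aq) gains electrons, so the Cr³⁺/Cr couple is the cathode; the K⁺/K couple is the anode.
E°cell = E°(cathode) − E°(anode) = −0.739 − (−2.925) = +2.186 V.
The positive value indicates the reaction is spontaneous as written.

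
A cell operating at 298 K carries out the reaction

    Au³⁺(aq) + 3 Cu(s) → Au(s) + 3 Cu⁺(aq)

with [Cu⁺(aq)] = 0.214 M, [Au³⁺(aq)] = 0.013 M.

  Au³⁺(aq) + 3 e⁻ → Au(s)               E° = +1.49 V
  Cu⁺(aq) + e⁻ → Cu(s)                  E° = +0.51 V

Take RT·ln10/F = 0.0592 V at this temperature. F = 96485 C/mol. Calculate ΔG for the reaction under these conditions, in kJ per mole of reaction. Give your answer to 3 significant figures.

−284 kJ/mol

E°cell = +1.49 − (+0.51) = +0.98 V; the balanced reaction transfers n = 3 electrons.
The reaction quotient is [Cu⁺(aq)]^3 / [Au³⁺(aq)] = 0.754; by Nernst, E = +0.98 − (0.0592/3)(−0.123) = +0.9824 V.
Finally ΔG = −nFE = −(3)(96485 C/mol)(+0.9824 V) = −284 kJ/mol.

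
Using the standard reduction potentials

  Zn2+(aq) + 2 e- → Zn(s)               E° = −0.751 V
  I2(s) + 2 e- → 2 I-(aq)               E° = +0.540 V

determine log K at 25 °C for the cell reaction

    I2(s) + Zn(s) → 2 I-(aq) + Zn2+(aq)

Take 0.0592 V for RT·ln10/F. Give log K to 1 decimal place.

The I₂/I⁻ couple is reduced (cathode); E°cell = +0.540 − (−0.751) = +1.291 V with n = 2.
At equilibrium E = 0, so log K = nE°cell / 0.0592 = (2)(+1.291) / 0.0592 = 43.6.

log K = 43.6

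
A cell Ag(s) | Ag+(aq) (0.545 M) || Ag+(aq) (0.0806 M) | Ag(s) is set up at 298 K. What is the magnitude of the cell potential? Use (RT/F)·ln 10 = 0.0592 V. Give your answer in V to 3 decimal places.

For a concentration cell E°cell = 0, since both electrodes use the same couple.
The compartment with the higher Ag+(aq) concentration (0.545 M) acts as the cathode; ions are reduced there and produced at the dilute (0.0806 M) anode.
With n = 1, Ecell = −(0.0592/1)·log([dilute]/[conc]) = −(0.0592/1)·log(0.0806/0.545) = +0.049 V.

0.049 V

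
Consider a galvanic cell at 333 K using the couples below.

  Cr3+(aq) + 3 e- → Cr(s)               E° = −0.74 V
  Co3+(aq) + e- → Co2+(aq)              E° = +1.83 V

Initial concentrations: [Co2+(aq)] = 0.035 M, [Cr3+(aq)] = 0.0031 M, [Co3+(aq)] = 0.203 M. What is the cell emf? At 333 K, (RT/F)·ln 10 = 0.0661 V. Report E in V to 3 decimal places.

+2.676 V

Since E°(Co³⁺/Co²⁺) > E°(Cr³⁺/Cr), Co³⁺/Co²⁺ serves as the cathode.
E°cell = E°cat − E°an = +1.83 − (−0.74) = +2.57 V; n = 3.
Balancing gives 3 Co3+(aq) + Cr(s) → 3 Co2+(aq) + Cr3+(aq); hence Q = ([Co2+(aq)]^3·[Cr3+(aq)]) / [Co3+(aq)]^3 = 1.59×10^−5 (log Q = −4.799).
By the Nernst equation, E = +2.57 − (0.0661/3)·(−4.799) = +2.676 V.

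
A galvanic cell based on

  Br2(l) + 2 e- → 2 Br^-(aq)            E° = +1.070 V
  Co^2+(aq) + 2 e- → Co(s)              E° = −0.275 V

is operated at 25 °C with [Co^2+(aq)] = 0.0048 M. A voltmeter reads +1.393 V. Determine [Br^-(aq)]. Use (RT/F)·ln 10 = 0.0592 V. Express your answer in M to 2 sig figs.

2.2 M

With Br₂/Br⁻ at the cathode and Co²⁺/Co at the anode, E°cell = +1.070 − (−0.275) = +1.345 V (n = 2).
From the Nernst equation, log Q = n(E° − E)/0.0592 = 2·(+1.345 − (+1.393))/0.0592 = −1.622.
Balancing electrons gives Br2(l) + Co(s) → 2 Br^-(aq) + Co^2+(aq); thus Q = [Br^-(aq)]^2·[Co^2+(aq)].
Isolating [Br^-(aq)] in Q = 10^{−1.622} yields log [Br^-(aq)] = 0.348, i.e. 2.2 M.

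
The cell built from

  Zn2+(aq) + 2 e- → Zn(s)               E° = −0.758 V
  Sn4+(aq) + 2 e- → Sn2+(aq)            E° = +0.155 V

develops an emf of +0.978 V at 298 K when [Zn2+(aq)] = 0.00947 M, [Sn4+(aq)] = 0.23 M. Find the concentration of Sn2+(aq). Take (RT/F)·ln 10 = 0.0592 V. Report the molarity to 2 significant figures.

0.15 M

The Sn⁴⁺/Sn²⁺ couple has the larger reduction potential, so it is the cathode: E°cell = +0.155 − (−0.758) = +0.913 V and n = 2.
Rearranging E = E° − (0.0592/n)·log Q gives log Q = 2(+0.913 − (+0.978))/0.0592 = −2.196.
Balancing electrons gives Sn4+(aq) + Zn(s) → Sn2+(aq) + Zn2+(aq); thus Q = ([Sn2+(aq)]·[Zn2+(aq)]) / [Sn4+(aq)].
Isolating [Sn2+(aq)] in Q = 10^{−2.196} yields log [Sn2+(aq)] = −0.811, i.e. 0.15 M.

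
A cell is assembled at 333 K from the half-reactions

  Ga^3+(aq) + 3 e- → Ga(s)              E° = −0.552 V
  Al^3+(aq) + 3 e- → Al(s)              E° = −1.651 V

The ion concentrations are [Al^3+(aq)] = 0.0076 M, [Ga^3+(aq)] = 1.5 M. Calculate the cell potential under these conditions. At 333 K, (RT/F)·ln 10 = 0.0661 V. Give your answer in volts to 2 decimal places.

+1.15 V

Since E°(Ga³⁺/Ga) > E°(Al³⁺/Al), Ga³⁺/Ga serves as the cathode.
E°cell = −0.552 − (−1.651) = +1.099 V, with n = 3 electrons transferred.
For the overall reaction Ga^3+(aq) + Al(s) → Ga(s) + Al^3+(aq), Q = [Al^3+(aq)] / [Ga^3+(aq)] = 0.00507, giving log Q = −2.295.
E = E° − (0.0661/n)·log Q = +1.099 − (0.0661/3)(−2.295) = +1.15 V.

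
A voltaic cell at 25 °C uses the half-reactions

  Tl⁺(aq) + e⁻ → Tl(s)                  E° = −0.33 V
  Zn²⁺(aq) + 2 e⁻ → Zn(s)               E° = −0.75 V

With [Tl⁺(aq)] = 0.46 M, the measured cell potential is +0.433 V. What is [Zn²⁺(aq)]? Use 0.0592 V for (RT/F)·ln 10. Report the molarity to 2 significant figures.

0.077 M

Tl⁺/Tl is the cathode (higher E°); E°cell = −0.33 − (−0.75) = +0.42 V with n = 2.
Since E = E° − (0.0592/n)·log Q, log Q = n(E° − E)/0.0592 = −0.439.
Balancing electrons gives 2 Tl⁺(aq) + Zn(s) → 2 Tl(s) + Zn²⁺(aq); thus Q = [Zn²⁺(aq)] / [Tl⁺(aq)]^2.
Isolating [Zn²⁺(aq)] in Q = 10^{−0.439} yields log [Zn²⁺(aq)] = −1.113, i.e. 0.077 M.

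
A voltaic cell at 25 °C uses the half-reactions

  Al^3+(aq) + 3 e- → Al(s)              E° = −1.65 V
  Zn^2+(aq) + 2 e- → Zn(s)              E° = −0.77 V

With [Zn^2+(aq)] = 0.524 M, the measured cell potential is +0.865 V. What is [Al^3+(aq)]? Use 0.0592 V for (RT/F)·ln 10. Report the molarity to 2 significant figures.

The Zn²⁺/Zn couple has the larger reduction potential, so it is the cathode: E°cell = −0.77 − (−1.65) = +0.88 V and n = 6.
Since E = E° − (0.0592/n)·log Q, log Q = n(E° − E)/0.0592 = 1.520.
The balanced reaction is 3 Zn^2+(aq) + 2 Al(s) → 3 Zn(s) + 2 Al^3+(aq), so Q = [Al^3+(aq)]^2 / [Zn^2+(aq)]^3.
Isolating [Al^3+(aq)] in Q = 10^{1.520} yields log [Al^3+(aq)] = 0.339, i.e. 2.2 M.

2.2 M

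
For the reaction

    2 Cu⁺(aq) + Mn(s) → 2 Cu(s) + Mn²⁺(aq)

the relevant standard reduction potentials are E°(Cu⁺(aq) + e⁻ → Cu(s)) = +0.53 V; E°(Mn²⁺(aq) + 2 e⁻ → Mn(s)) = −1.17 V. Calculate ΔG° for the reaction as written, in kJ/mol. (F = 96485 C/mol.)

In the reaction as written Cu⁺(aq) is reduced, so the Cu⁺/Cu couple is the cathode and Mn²⁺/Mn is the anode.
E°cell = +0.53 − (−1.17) = +1.70 V; balancing electrons gives n = 2.
ΔG° = −nFE°cell = −(2)(96485)(+1.70) J/mol = −328 kJ/mol.

−328 kJ/mol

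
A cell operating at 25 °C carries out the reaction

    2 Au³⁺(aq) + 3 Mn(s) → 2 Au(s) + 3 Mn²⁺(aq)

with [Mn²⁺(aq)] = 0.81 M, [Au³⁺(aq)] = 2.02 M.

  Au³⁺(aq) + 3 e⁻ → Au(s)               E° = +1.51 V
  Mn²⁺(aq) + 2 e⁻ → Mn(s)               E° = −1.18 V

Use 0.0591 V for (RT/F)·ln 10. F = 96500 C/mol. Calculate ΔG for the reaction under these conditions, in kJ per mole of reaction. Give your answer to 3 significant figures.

E°cell = +1.51 − (−1.18) = +2.69 V; the balanced reaction transfers n = 6 electrons.
The reaction quotient is [Mn²⁺(aq)]^3 / [Au³⁺(aq)]^2 = 0.13; by Nernst, E = +2.69 − (0.0591/6)(−0.885) = +2.6987 V.
ΔG = −nFE = −(6)(96500)(+2.6987) J/mol = −1560 kJ/mol.

−1560 kJ/mol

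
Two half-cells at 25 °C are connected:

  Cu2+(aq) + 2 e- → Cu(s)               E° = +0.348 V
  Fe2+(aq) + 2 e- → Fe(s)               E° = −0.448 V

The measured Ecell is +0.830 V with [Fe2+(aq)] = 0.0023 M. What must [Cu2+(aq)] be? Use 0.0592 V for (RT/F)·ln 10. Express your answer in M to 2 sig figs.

0.032 M

Cu²⁺/Cu is the cathode (higher E°); E°cell = +0.348 − (−0.448) = +0.796 V with n = 2.
Rearranging E = E° − (0.0592/n)·log Q gives log Q = 2(+0.796 − (+0.830))/0.0592 = −1.149.
The balanced reaction is Cu2+(aq) + Fe(s) → Cu(s) + Fe2+(aq), so Q = [Fe2+(aq)] / [Cu2+(aq)].
Solving for the unknown gives log [Cu2+(aq)] = −1.489, so [Cu2+(aq)] ≈ 0.032 M.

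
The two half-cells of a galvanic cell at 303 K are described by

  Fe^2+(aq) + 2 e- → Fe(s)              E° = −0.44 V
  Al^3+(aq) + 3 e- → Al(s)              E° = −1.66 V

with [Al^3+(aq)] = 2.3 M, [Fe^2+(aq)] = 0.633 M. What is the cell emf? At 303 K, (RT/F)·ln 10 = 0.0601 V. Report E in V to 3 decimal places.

Since E°(Fe²⁺/Fe) > E°(Al³⁺/Al), Fe²⁺/Fe serves as the cathode.
E°cell = E°cat − E°an = −0.44 − (−1.66) = +1.22 V; n = 6.
For the overall reaction 3 Fe^2+(aq) + 2 Al(s) → 3 Fe(s) + 2 Al^3+(aq), Q = [Al^3+(aq)]^2 / [Fe^2+(aq)]^3 = 20.9, giving log Q = 1.319.
E = E° − (0.0601/n)·log Q = +1.22 − (0.0601/6)(1.319) = +1.207 V.

+1.207 V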